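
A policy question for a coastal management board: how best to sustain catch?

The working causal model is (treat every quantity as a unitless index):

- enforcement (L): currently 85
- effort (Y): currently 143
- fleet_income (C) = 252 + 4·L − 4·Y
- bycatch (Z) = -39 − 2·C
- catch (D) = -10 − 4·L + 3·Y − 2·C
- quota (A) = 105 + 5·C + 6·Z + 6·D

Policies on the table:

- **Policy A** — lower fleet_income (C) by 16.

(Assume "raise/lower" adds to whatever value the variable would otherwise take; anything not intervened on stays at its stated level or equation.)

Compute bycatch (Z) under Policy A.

-47

Policy A (C − 16):
  L = 85
  Y = 143
  C = 252 + 4·85 − 4·143 (−16 from intervention) = 4
  Z = -39 − 2·4 = -47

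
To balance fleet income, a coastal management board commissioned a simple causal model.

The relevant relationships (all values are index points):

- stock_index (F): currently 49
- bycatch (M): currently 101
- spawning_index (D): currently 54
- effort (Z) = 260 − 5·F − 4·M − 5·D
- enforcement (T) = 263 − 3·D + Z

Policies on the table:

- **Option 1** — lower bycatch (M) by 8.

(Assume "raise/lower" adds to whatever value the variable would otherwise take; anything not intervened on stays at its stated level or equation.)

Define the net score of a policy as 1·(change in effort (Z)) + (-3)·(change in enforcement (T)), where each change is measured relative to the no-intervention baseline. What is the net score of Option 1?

-64

Baseline:
  F = 49
  M = 101
  D = 54
  Z = 260 − 5·49 − 4·101 − 5·54 = -659
  T = 263 − 3·54 + (-659) = -558
Option 1 (M − 8):
  F = 49
  M = 101 − 8 = 93
  D = 54
  Z = 260 − 5·49 − 4·93 − 5·54 = -627
  T = 263 − 3·54 + (-627) = -526
ΔZ = -627 − (-659) = 32; ΔT = -526 − (-558) = 32
Score = 1·32 + (-3)·32 = -64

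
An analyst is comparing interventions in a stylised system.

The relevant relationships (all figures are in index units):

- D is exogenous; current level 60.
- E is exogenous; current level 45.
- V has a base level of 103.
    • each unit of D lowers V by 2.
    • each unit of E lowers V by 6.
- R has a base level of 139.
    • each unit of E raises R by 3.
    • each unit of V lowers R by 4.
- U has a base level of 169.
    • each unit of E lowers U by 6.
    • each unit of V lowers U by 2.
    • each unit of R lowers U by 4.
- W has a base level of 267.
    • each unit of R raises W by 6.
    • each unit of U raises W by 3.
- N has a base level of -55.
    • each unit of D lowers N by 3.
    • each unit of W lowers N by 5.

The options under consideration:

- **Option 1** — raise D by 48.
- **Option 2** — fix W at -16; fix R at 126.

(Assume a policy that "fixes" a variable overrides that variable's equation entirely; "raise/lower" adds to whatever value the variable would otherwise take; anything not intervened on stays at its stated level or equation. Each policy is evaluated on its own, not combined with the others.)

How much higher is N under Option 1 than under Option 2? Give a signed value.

Option 1 (D + 48):
  D = 60 + 48 = 108
  E = 45
  V = 103 − 2·108 − 6·45 = -383
  R = 139 + 3·45 − 4·(-383) = 1806
  U = 169 − 6·45 − 2·(-383) − 4·1806 = -6559
  W = 267 + 6·1806 + 3·(-6559) = -8574
  N = -55 − 3·108 − 5·(-8574) = 42491
Option 2 (W := -16, R := 126):
  D = 60
  E = 45
  V = 103 − 2·60 − 6·45 = -287
  R = 126
  U = 169 − 6·45 − 2·(-287) − 4·126 = -31
  W = -16
  N = -55 − 3·60 − 5·(-16) = -155
N: 42491 − (-155) = 42646

42646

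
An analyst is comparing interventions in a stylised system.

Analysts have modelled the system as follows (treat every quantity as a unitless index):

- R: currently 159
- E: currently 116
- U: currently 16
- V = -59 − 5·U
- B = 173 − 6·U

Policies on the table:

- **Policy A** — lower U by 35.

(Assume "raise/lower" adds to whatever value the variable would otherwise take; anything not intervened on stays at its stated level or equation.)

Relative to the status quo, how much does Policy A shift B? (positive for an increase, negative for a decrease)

210

Baseline:
  U = 16
  B = 173 − 6·16 = 77
Policy A (U − 35):
  U = 16 − 35 = -19
  B = 173 − 6·(-19) = 287
Change in B: 287 − 77 = 210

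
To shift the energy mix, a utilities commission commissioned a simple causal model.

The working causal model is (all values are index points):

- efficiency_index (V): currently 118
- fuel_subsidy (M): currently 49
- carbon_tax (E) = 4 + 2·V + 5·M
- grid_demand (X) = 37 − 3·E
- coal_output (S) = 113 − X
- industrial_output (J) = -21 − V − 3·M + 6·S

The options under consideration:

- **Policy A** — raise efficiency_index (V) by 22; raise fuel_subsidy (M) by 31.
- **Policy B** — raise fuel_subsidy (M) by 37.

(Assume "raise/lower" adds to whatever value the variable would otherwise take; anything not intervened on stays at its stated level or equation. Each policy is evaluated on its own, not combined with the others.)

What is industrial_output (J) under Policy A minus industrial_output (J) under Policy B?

248

Policy A (V + 22, M + 31):
  V = 118 + 22 = 140
  M = 49 + 31 = 80
  E = 4 + 2·140 + 5·80 = 684
  X = 37 − 3·684 = -2015
  S = 113 − (-2015) = 2128
  J = -21 − 140 − 3·80 + 6·2128 = 12367
Policy B (M + 37):
  V = 118
  M = 49 + 37 = 86
  E = 4 + 2·118 + 5·86 = 670
  X = 37 − 3·670 = -1973
  S = 113 − (-1973) = 2086
  J = -21 − 118 − 3·86 + 6·2086 = 12119
J: 12367 − 12119 = 248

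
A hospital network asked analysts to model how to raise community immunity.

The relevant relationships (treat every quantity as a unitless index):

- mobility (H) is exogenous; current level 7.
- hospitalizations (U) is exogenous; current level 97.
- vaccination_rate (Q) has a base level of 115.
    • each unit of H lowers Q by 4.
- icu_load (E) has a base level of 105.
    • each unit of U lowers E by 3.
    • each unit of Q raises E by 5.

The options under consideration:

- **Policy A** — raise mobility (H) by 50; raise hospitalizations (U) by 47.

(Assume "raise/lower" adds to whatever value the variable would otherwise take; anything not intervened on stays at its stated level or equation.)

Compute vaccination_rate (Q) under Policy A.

Policy A (H + 50, U + 47):
  H = 7 + 50 = 57
  Q = 115 − 4·57 = -113

-113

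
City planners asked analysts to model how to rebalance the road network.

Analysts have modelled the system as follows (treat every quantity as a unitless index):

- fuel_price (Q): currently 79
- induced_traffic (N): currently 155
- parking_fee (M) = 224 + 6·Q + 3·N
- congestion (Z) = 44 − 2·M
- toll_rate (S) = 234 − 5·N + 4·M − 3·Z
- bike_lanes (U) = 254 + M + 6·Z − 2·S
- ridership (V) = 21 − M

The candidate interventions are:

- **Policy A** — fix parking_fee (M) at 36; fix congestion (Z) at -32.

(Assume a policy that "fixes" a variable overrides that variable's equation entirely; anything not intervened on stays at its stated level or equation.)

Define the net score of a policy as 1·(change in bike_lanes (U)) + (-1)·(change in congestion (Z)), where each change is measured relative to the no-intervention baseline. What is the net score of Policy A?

Baseline:
  Q = 79
  N = 155
  M = 224 + 6·79 + 3·155 = 1163
  Z = 44 − 2·1163 = -2282
  S = 234 − 5·155 + 4·1163 − 3·(-2282) = 10957
  U = 254 + 1163 + 6·(-2282) − 2·10957 = -34189
Policy A (M := 36, Z := -32):
  Q = 79
  N = 155
  M = 36
  Z = -32
  S = 234 − 5·155 + 4·36 − 3·(-32) = -301
  U = 254 + 36 + 6·(-32) − 2·(-301) = 700
ΔU = 700 − (-34189) = 34889; ΔZ = -32 − (-2282) = 2250
Score = 1·34889 + (-1)·2250 = 32639

32639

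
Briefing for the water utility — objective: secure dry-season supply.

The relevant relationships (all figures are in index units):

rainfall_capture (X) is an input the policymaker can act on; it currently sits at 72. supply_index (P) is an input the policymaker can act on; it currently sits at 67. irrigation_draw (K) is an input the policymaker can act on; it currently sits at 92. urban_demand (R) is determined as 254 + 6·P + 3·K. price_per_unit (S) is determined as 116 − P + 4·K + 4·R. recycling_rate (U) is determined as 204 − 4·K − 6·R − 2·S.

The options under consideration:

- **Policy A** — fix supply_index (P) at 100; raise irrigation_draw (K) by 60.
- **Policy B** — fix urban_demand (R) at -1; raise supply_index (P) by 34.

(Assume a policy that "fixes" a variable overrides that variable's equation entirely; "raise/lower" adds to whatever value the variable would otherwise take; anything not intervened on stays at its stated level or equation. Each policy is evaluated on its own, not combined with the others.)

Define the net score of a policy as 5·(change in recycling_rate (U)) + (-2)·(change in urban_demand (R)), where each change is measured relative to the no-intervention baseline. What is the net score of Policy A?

-30486

Baseline:
  P = 67
  K = 92
  R = 254 + 6·67 + 3·92 = 932
  S = 116 − 67 + 4·92 + 4·932 = 4145
  U = 204 − 4·92 − 6·932 − 2·4145 = -14046
Policy A (P := 100, K + 60):
  P = 100
  K = 92 + 60 = 152
  R = 254 + 6·100 + 3·152 = 1310
  S = 116 − 100 + 4·152 + 4·1310 = 5864
  U = 204 − 4·152 − 6·1310 − 2·5864 = -19992
ΔU = -19992 − (-14046) = -5946; ΔR = 1310 − 932 = 378
Score = 5·(-5946) + (-2)·378 = -30486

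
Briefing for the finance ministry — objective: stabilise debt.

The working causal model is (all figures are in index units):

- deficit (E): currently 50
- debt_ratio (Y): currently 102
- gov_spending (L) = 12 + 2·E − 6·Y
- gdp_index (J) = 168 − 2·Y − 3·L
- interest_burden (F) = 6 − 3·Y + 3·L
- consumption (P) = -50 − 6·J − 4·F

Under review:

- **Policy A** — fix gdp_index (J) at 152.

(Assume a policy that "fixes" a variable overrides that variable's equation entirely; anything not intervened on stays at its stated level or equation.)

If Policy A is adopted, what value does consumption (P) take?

Policy A (J := 152):
  E = 50
  Y = 102
  L = 12 + 2·50 − 6·102 = -500
  J = 152
  F = 6 − 3·102 + 3·(-500) = -1800
  P = -50 − 6·152 − 4·(-1800) = 6238

6238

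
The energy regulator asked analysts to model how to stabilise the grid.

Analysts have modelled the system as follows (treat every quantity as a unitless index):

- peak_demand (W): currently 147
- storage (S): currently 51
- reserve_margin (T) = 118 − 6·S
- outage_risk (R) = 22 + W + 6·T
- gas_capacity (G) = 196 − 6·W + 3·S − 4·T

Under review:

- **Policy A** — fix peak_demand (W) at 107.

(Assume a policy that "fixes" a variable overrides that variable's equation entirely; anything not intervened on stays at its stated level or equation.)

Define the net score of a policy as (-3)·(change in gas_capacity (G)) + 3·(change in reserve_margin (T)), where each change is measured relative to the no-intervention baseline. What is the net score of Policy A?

Baseline:
  W = 147
  S = 51
  T = 118 − 6·51 = -188
  G = 196 − 6·147 + 3·51 − 4·(-188) = 219
Policy A (W := 107):
  W = 107
  S = 51
  T = 118 − 6·51 = -188
  G = 196 − 6·107 + 3·51 − 4·(-188) = 459
ΔG = 459 − 219 = 240; ΔT = -188 − (-188) = 0
Score = (-3)·240 + 3·0 = -720

-720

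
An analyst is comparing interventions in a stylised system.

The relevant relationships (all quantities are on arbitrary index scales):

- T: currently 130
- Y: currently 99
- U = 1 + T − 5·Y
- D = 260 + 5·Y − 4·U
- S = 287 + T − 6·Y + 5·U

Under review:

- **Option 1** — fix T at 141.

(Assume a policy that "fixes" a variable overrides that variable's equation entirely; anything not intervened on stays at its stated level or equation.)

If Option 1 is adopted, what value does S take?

-1931

Option 1 (T := 141):
  T = 141
  Y = 99
  U = 1 + 141 − 5·99 = -353
  S = 287 + 141 − 6·99 + 5·(-353) = -1931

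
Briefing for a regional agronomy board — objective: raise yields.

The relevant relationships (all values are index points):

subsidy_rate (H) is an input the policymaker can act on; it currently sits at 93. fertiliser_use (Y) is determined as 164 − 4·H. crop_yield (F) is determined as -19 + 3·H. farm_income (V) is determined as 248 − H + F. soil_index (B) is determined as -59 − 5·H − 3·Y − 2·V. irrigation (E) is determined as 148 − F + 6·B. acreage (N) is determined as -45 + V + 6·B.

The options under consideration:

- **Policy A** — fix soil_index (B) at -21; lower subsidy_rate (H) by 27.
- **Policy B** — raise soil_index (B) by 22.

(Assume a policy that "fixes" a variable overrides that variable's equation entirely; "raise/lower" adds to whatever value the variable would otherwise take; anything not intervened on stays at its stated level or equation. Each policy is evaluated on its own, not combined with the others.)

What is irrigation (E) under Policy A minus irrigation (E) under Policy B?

4203

Policy A (B := -21, H − 27):
  H = 93 − 27 = 66
  Y = 164 − 4·66 = -100
  F = -19 + 3·66 = 179
  V = 248 − 66 + 179 = 361
  B = -21
  E = 148 − 179 + 6·(-21) = -157
Policy B (B + 22):
  H = 93
  Y = 164 − 4·93 = -208
  F = -19 + 3·93 = 260
  V = 248 − 93 + 260 = 415
  B = -59 − 5·93 − 3·(-208) − 2·415 (+22 from intervention) = -708
  E = 148 − 260 + 6·(-708) = -4360
E: -157 − (-4360) = 4203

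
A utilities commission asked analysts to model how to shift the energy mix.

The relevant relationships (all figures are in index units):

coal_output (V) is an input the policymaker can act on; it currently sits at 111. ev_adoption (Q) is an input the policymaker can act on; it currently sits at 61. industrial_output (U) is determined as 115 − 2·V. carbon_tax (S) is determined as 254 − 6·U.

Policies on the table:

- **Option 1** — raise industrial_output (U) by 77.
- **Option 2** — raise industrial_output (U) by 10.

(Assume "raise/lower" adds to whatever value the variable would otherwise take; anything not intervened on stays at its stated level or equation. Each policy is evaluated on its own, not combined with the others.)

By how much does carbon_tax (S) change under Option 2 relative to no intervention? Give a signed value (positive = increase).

-60

Baseline:
  V = 111
  U = 115 − 2·111 = -107
  S = 254 − 6·(-107) = 896
Option 2 (U + 10):
  V = 111
  U = 115 − 2·111 (+10 from intervention) = -97
  S = 254 − 6·(-97) = 836
Change in S: 836 − 896 = -60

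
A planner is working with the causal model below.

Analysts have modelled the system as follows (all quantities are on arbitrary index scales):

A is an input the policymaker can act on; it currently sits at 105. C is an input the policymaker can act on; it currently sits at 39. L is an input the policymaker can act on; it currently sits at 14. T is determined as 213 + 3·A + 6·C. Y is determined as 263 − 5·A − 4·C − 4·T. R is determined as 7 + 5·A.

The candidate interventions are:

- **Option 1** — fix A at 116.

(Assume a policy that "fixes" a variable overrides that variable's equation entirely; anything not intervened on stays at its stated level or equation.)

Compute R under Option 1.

587

Option 1 (A := 116):
  A = 116
  R = 7 + 5·116 = 587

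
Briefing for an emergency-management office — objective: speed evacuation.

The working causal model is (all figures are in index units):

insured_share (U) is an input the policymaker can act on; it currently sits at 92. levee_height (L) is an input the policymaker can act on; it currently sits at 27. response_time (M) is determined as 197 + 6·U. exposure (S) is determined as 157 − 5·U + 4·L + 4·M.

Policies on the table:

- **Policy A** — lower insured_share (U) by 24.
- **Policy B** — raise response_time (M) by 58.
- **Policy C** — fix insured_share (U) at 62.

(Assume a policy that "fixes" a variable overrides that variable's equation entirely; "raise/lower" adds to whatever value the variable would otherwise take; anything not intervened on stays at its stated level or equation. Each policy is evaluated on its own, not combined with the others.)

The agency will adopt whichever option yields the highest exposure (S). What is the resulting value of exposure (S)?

Policy A (U − 24):
  U = 92 − 24 = 68
  L = 27
  M = 197 + 6·68 = 605
  S = 157 − 5·68 + 4·27 + 4·605 = 2345
Policy B (M + 58):
  U = 92
  L = 27
  M = 197 + 6·92 (+58 from intervention) = 807
  S = 157 − 5·92 + 4·27 + 4·807 = 3033
Policy C (U := 62):
  U = 62
  L = 27
  M = 197 + 6·62 = 569
  S = 157 − 5·62 + 4·27 + 4·569 = 2231
Comparing — Policy A: S=2345, Policy B: S=3033, Policy C: S=2231. Highest is 3033 (Policy B).

3033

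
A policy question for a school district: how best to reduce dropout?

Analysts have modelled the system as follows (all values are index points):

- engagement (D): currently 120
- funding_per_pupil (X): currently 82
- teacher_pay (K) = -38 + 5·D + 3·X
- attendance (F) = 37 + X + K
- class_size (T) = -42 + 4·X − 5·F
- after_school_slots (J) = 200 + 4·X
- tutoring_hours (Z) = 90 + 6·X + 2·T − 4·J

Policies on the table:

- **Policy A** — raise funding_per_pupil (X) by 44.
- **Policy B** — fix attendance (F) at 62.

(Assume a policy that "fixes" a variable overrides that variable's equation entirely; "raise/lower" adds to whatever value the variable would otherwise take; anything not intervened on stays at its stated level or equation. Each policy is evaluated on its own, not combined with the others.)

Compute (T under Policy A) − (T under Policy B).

-5029

Policy A (X + 44):
  D = 120
  X = 82 + 44 = 126
  K = -38 + 5·120 + 3·126 = 940
  F = 37 + 126 + 940 = 1103
  T = -42 + 4·126 − 5·1103 = -5053
Policy B (F := 62):
  D = 120
  X = 82
  K = -38 + 5·120 + 3·82 = 808
  F = 62
  T = -42 + 4·82 − 5·62 = -24
T: -5053 − (-24) = -5029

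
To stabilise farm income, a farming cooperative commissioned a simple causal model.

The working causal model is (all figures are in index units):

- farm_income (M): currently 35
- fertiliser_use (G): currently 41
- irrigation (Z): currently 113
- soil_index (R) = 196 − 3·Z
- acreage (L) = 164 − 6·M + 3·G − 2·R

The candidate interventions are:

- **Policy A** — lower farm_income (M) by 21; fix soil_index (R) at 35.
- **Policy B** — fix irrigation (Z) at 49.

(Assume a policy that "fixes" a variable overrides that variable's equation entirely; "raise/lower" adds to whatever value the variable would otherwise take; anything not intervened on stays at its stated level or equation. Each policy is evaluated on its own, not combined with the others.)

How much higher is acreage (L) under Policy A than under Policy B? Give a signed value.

154

Policy A (M − 21, R := 35):
  M = 35 − 21 = 14
  G = 41
  Z = 113
  R = 35
  L = 164 − 6·14 + 3·41 − 2·35 = 133
Policy B (Z := 49):
  M = 35
  G = 41
  Z = 49
  R = 196 − 3·49 = 49
  L = 164 − 6·35 + 3·41 − 2·49 = -21
L: 133 − (-21) = 154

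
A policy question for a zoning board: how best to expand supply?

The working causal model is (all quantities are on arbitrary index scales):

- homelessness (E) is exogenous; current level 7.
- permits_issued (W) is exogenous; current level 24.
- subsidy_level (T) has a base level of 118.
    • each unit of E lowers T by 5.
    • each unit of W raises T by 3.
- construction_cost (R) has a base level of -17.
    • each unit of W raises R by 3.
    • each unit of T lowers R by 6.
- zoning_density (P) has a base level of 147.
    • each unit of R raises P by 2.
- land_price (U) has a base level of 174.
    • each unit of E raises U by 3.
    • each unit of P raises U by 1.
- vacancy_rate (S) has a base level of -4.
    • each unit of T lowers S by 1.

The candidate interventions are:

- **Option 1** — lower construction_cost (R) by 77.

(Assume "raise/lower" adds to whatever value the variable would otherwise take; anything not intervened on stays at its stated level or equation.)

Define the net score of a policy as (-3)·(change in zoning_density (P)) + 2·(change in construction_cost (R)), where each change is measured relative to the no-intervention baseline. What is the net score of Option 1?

Baseline:
  E = 7
  W = 24
  T = 118 − 5·7 + 3·24 = 155
  R = -17 + 3·24 − 6·155 = -875
  P = 147 + 2·(-875) = -1603
Option 1 (R − 77):
  E = 7
  W = 24
  T = 118 − 5·7 + 3·24 = 155
  R = -17 + 3·24 − 6·155 (−77 from intervention) = -952
  P = 147 + 2·(-952) = -1757
ΔP = -1757 − (-1603) = -154; ΔR = -952 − (-875) = -77
Score = (-3)·(-154) + 2·(-77) = 308

308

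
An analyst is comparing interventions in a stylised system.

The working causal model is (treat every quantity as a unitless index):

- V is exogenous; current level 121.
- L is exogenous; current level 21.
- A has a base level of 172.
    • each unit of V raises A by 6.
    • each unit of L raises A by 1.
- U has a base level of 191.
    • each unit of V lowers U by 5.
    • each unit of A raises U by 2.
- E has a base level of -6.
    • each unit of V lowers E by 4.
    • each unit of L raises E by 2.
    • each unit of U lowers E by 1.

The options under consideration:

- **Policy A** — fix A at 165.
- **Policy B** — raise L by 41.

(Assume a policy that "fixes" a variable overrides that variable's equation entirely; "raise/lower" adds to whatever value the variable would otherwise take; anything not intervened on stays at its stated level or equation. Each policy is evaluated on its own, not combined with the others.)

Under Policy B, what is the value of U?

Policy B (L + 41):
  V = 121
  L = 21 + 41 = 62
  A = 172 + 6·121 + 62 = 960
  U = 191 − 5·121 + 2·960 = 1506

1506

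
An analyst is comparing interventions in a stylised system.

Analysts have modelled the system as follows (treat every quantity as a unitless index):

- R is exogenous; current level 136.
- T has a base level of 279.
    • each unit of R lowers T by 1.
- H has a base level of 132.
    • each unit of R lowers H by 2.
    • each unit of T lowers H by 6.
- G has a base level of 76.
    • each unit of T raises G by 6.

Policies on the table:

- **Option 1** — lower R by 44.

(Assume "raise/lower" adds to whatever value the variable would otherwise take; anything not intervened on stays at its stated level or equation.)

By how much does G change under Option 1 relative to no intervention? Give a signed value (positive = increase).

Baseline:
  R = 136
  T = 279 − 136 = 143
  G = 76 + 6·143 = 934
Option 1 (R − 44):
  R = 136 − 44 = 92
  T = 279 − 92 = 187
  G = 76 + 6·187 = 1198
Change in G: 1198 − 934 = 264

264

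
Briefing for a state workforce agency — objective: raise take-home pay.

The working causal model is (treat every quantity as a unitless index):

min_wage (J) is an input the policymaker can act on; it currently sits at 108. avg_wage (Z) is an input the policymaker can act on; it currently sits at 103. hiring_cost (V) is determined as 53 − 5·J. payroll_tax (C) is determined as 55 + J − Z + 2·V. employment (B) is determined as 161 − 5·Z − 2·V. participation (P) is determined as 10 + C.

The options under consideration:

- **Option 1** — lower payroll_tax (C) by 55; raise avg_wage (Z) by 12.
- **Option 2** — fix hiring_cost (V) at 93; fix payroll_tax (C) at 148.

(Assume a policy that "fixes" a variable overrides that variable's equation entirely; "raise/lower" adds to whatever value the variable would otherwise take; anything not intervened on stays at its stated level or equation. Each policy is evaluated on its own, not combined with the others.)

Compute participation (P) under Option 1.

Option 1 (C − 55, Z + 12):
  J = 108
  Z = 103 + 12 = 115
  V = 53 − 5·108 = -487
  C = 55 + 108 − 115 + 2·(-487) (−55 from intervention) = -981
  P = 10 + (-981) = -971

-971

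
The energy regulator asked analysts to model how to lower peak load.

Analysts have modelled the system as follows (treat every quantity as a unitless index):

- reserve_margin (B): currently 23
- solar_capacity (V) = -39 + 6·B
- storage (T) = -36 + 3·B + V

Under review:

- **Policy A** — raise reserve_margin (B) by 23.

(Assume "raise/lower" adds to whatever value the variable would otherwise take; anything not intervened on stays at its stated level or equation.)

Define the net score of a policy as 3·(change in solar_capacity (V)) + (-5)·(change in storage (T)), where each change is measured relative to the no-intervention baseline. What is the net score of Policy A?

-621

Baseline:
  B = 23
  V = -39 + 6·23 = 99
  T = -36 + 3·23 + 99 = 132
Policy A (B + 23):
  B = 23 + 23 = 46
  V = -39 + 6·46 = 237
  T = -36 + 3·46 + 237 = 339
ΔV = 237 − 99 = 138; ΔT = 339 − 132 = 207
Score = 3·138 + (-5)·207 = -621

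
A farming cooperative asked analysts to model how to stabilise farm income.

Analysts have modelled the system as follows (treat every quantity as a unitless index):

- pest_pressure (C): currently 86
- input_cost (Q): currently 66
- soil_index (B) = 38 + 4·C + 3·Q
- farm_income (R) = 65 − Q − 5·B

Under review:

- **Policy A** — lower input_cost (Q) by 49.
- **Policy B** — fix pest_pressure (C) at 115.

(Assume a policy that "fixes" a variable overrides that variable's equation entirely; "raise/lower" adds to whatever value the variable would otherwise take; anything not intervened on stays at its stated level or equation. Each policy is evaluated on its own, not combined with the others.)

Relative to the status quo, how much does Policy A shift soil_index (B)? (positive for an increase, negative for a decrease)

Baseline:
  C = 86
  Q = 66
  B = 38 + 4·86 + 3·66 = 580
Policy A (Q − 49):
  C = 86
  Q = 66 − 49 = 17
  B = 38 + 4·86 + 3·17 = 433
Change in B: 433 − 580 = -147

-147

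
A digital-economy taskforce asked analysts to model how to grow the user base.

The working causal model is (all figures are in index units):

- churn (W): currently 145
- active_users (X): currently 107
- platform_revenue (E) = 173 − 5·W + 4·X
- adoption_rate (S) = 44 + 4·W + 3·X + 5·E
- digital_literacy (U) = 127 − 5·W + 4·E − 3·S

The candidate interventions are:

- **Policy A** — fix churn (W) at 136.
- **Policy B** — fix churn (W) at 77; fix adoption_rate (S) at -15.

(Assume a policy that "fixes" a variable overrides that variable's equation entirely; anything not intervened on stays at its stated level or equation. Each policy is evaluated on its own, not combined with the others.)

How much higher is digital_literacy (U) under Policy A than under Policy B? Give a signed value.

Policy A (W := 136):
  W = 136
  X = 107
  E = 173 − 5·136 + 4·107 = -79
  S = 44 + 4·136 + 3·107 + 5·(-79) = 514
  U = 127 − 5·136 + 4·(-79) − 3·514 = -2411
Policy B (W := 77, S := -15):
  W = 77
  X = 107
  E = 173 − 5·77 + 4·107 = 216
  S = -15
  U = 127 − 5·77 + 4·216 − 3·(-15) = 651
U: -2411 − 651 = -3062

-3062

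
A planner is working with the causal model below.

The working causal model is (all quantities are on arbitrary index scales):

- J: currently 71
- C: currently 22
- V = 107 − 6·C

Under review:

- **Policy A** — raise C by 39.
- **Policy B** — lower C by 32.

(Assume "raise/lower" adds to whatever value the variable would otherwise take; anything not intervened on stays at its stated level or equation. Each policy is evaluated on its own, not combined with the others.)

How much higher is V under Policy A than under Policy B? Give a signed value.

-426

Policy A (C + 39):
  C = 22 + 39 = 61
  V = 107 − 6·61 = -259
Policy B (C − 32):
  C = 22 − 32 = -10
  V = 107 − 6·(-10) = 167
V: -259 − 167 = -426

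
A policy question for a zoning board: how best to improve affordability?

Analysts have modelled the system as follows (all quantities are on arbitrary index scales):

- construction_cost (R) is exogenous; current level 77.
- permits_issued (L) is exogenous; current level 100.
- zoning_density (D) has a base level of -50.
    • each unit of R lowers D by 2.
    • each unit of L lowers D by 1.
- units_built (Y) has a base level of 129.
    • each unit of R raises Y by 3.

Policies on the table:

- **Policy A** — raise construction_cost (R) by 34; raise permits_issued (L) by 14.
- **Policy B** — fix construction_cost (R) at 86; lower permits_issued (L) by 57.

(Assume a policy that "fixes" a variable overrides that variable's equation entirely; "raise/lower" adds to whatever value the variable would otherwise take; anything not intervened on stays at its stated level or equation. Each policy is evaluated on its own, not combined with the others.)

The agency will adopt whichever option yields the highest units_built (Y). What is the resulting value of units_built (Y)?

Policy A (R + 34, L + 14):
  R = 77 + 34 = 111
  Y = 129 + 3·111 = 462
Policy B (R := 86, L − 57):
  R = 86
  Y = 129 + 3·86 = 387
Comparing — Policy A: Y=462, Policy B: Y=387. Highest is 462 (Policy A).

462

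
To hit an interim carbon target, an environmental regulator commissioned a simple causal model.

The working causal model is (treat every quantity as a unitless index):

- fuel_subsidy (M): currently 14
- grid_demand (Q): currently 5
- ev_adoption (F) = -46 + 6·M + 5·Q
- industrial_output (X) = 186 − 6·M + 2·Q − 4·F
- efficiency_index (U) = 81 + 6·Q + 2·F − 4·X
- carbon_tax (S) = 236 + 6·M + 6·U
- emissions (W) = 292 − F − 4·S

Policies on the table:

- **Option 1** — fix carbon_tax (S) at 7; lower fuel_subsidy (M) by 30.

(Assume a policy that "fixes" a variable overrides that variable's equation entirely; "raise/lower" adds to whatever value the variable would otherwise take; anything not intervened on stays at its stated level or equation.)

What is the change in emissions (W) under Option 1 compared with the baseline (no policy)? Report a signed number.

Baseline:
  M = 14
  Q = 5
  F = -46 + 6·14 + 5·5 = 63
  X = 186 − 6·14 + 2·5 − 4·63 = -140
  U = 81 + 6·5 + 2·63 − 4·(-140) = 797
  S = 236 + 6·14 + 6·797 = 5102
  W = 292 − 63 − 4·5102 = -20179
Option 1 (S := 7, M − 30):
  M = 14 − 30 = -16
  Q = 5
  F = -46 + 6·(-16) + 5·5 = -117
  X = 186 − 6·(-16) + 2·5 − 4·(-117) = 760
  U = 81 + 6·5 + 2·(-117) − 4·760 = -3163
  S = 7
  W = 292 − (-117) − 4·7 = 381
Change in W: 381 − (-20179) = 20560

20560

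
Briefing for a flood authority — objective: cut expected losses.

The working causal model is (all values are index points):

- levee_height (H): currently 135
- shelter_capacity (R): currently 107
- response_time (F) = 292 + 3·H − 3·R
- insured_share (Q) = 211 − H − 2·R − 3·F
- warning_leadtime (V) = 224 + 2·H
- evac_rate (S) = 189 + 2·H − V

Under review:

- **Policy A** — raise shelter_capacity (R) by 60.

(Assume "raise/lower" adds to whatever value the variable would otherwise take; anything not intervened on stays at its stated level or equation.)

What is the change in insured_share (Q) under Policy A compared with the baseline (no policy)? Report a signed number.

Baseline:
  H = 135
  R = 107
  F = 292 + 3·135 − 3·107 = 376
  Q = 211 − 135 − 2·107 − 3·376 = -1266
Policy A (R + 60):
  H = 135
  R = 107 + 60 = 167
  F = 292 + 3·135 − 3·167 = 196
  Q = 211 − 135 − 2·167 − 3·196 = -846
Change in Q: -846 − (-1266) = 420

420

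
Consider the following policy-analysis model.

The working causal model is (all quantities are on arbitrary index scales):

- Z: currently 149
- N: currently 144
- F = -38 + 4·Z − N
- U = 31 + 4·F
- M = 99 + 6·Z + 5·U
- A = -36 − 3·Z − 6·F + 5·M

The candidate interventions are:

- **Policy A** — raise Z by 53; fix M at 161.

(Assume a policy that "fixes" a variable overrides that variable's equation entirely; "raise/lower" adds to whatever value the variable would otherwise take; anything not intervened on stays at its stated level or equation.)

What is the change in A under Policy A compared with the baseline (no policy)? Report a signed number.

Baseline:
  Z = 149
  N = 144
  F = -38 + 4·149 − 144 = 414
  U = 31 + 4·414 = 1687
  M = 99 + 6·149 + 5·1687 = 9428
  A = -36 − 3·149 − 6·414 + 5·9428 = 44173
Policy A (Z + 53, M := 161):
  Z = 149 + 53 = 202
  N = 144
  F = -38 + 4·202 − 144 = 626
  U = 31 + 4·626 = 2535
  M = 161
  A = -36 − 3·202 − 6·626 + 5·161 = -3593
Change in A: -3593 − 44173 = -47766

-47766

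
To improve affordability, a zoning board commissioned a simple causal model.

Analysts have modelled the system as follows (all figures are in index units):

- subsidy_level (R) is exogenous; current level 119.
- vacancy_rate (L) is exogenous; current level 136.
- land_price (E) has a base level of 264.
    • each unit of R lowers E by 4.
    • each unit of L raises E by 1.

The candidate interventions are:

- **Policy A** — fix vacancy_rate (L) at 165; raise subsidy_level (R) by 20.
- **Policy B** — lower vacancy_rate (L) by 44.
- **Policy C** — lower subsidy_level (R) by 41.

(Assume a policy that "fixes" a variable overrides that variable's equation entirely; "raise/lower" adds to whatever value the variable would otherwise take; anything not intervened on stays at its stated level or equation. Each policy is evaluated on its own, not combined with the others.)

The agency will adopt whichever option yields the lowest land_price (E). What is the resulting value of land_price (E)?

Policy A (L := 165, R + 20):
  R = 119 + 20 = 139
  L = 165
  E = 264 − 4·139 + 165 = -127
Policy B (L − 44):
  R = 119
  L = 136 − 44 = 92
  E = 264 − 4·119 + 92 = -120
Policy C (R − 41):
  R = 119 − 41 = 78
  L = 136
  E = 264 − 4·78 + 136 = 88
Comparing — Policy A: E=-127, Policy B: E=-120, Policy C: E=88. Lowest is -127 (Policy A).

-127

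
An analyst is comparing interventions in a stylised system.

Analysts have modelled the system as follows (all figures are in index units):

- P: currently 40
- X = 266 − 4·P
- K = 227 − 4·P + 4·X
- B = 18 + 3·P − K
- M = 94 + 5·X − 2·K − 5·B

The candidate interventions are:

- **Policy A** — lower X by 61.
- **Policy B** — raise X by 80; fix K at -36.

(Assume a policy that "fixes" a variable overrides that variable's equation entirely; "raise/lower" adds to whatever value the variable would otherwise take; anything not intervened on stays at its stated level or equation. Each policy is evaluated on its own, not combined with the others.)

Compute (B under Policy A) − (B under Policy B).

Policy A (X − 61):
  P = 40
  X = 266 − 4·40 (−61 from intervention) = 45
  K = 227 − 4·40 + 4·45 = 247
  B = 18 + 3·40 − 247 = -109
Policy B (X + 80, K := -36):
  P = 40
  X = 266 − 4·40 (+80 from intervention) = 186
  K = -36
  B = 18 + 3·40 − (-36) = 174
B: -109 − 174 = -283

-283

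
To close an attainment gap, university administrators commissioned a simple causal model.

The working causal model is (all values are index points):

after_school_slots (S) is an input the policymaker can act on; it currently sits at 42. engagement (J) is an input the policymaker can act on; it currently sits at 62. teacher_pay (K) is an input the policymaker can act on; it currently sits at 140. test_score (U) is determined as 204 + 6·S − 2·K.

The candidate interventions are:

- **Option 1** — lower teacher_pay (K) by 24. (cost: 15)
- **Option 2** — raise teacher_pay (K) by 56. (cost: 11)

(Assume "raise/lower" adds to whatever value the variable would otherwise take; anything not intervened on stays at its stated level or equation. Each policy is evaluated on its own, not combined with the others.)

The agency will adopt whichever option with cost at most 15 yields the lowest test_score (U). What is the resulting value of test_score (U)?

Option 1 (K − 24):
  S = 42
  K = 140 − 24 = 116
  U = 204 + 6·42 − 2·116 = 224
Option 2 (K + 56):
  S = 42
  K = 140 + 56 = 196
  U = 204 + 6·42 − 2·196 = 64
Comparing — Option 1: U=224, Option 2: U=64. Lowest is 64 (Option 2).

64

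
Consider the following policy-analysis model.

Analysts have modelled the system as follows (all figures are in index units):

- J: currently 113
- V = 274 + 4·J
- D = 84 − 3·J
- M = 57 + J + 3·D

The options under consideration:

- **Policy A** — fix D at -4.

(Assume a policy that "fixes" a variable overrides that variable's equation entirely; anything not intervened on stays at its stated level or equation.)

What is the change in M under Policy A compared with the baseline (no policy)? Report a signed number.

753

Baseline:
  J = 113
  D = 84 − 3·113 = -255
  M = 57 + 113 + 3·(-255) = -595
Policy A (D := -4):
  J = 113
  D = -4
  M = 57 + 113 + 3·(-4) = 158
Change in M: 158 − (-595) = 753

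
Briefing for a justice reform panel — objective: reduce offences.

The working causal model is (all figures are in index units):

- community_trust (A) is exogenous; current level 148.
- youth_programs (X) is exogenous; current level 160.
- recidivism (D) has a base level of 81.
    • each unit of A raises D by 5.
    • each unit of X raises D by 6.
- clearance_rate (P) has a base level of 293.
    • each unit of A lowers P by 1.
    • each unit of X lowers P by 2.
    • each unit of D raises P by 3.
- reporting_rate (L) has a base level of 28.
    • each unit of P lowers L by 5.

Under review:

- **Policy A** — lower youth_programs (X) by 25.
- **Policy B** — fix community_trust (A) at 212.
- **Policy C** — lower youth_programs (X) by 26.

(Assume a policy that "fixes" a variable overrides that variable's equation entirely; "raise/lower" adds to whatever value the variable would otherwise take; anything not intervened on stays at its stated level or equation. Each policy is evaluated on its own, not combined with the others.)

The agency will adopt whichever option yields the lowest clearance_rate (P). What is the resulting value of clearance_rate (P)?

Policy A (X − 25):
  A = 148
  X = 160 − 25 = 135
  D = 81 + 5·148 + 6·135 = 1631
  P = 293 − 148 − 2·135 + 3·1631 = 4768
Policy B (A := 212):
  A = 212
  X = 160
  D = 81 + 5·212 + 6·160 = 2101
  P = 293 − 212 − 2·160 + 3·2101 = 6064
Policy C (X − 26):
  A = 148
  X = 160 − 26 = 134
  D = 81 + 5·148 + 6·134 = 1625
  P = 293 − 148 − 2·134 + 3·1625 = 4752
Comparing — Policy A: P=4768, Policy B: P=6064, Policy C: P=4752. Lowest is 4752 (Policy C).

4752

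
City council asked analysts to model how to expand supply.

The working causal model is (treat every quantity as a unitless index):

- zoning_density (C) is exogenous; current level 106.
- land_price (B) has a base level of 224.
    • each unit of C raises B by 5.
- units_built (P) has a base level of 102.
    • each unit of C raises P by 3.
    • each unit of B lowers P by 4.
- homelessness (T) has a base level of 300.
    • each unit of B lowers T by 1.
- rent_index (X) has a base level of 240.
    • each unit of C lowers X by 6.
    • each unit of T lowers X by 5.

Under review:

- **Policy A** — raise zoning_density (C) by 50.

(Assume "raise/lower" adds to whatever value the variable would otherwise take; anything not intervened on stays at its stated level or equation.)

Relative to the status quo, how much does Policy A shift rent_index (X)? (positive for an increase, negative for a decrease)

950

Baseline:
  C = 106
  B = 224 + 5·106 = 754
  T = 300 − 754 = -454
  X = 240 − 6·106 − 5·(-454) = 1874
Policy A (C + 50):
  C = 106 + 50 = 156
  B = 224 + 5·156 = 1004
  T = 300 − 1004 = -704
  X = 240 − 6·156 − 5·(-704) = 2824
Change in X: 2824 − 1874 = 950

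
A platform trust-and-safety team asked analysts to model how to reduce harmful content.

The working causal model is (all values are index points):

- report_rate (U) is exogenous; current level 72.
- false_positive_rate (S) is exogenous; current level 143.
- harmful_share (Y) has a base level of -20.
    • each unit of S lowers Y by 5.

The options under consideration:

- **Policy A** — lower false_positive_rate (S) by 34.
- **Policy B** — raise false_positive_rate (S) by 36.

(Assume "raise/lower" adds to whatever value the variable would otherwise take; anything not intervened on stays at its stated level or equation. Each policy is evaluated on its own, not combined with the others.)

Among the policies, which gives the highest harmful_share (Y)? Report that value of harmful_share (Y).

Policy A (S − 34):
  S = 143 − 34 = 109
  Y = -20 − 5·109 = -565
Policy B (S + 36):
  S = 143 + 36 = 179
  Y = -20 − 5·179 = -915
Comparing — Policy A: Y=-565, Policy B: Y=-915. Highest is -565 (Policy A).

-565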